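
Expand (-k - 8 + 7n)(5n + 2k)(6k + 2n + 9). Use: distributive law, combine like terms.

(-k - 8 + 7n)(5n + 2k)(6k + 2n + 9)
= (-5kn - 2k² - 40n - 16k + 35n² + 14kn)(6k + 2n + 9)    [distributive law]
= (9kn - 2k² - 40n - 16k + 35n²)(6k + 2n + 9)    [combine like terms]
= 54k²n + 18kn² + 81kn - 12k³ - 4k²n - 18k² - 240kn - 80n² - 360n - 96k² - 32kn - 144k + 210kn² + 70n³ + 315n²    [distributive law]
= 50k²n + 228kn² - 191kn - 12k³ - 114k² + 235n² - 360n - 144k + 70n³    [combine like terms]

50k²n + 228kn² - 191kn - 12k³ - 114k² + 235n² - 360n - 144k + 70n³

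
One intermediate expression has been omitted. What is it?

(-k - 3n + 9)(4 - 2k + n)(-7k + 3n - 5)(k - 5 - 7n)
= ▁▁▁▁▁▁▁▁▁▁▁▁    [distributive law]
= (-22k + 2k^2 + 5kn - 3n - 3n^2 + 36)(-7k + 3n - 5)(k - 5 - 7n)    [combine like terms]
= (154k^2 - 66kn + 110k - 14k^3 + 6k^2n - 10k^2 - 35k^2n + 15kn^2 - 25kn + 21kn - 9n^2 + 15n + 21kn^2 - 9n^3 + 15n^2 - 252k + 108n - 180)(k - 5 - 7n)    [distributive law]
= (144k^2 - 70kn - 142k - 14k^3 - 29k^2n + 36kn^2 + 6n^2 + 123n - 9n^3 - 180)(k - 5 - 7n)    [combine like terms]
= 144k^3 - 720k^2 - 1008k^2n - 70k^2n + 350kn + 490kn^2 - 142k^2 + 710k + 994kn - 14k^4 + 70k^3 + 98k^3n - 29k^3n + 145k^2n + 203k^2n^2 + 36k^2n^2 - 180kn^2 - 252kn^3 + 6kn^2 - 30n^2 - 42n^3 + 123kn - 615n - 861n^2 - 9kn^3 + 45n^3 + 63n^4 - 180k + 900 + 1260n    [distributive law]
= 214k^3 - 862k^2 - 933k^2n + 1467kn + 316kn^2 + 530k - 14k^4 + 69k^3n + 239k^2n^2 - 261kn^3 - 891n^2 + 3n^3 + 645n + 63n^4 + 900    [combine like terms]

After distributive law, the bracketed line is:

(-4k + 2k^2 - kn - 12n + 6kn - 3n^2 + 36 - 18k + 9n)(-7k + 3n - 5)(k - 5 - 7n)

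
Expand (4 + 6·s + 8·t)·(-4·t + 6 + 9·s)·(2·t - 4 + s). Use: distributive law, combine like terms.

192·t^2 - 80·t - 16·s·t - 96 - 264·s - 144·s^2 + 64·s·t^2 + 156·s^2·t + 54·s^3 - 64·t^3

(4 + 6·s + 8·t)·(-4·t + 6 + 9·s)·(2·t - 4 + s)
= (-16·t + 24 + 36·s - 24·s·t + 36·s + 54·s^2 - 32·t^2 + 48·t + 72·s·t)·(2·t - 4 + s)    [distributive law]
= (32·t + 24 + 72·s + 48·s·t + 54·s^2 - 32·t^2)·(2·t - 4 + s)    [combine like terms]
= 64·t^2 - 128·t + 32·s·t + 48·t - 96 + 24·s + 144·s·t - 288·s + 72·s^2 + 96·s·t^2 - 192·s·t + 48·s^2·t + 108·s^2·t - 216·s^2 + 54·s^3 - 64·t^3 + 128·t^2 - 32·s·t^2    [distributive law]
= 192·t^2 - 80·t - 16·s·t - 96 - 264·s - 144·s^2 + 64·s·t^2 + 156·s^2·t + 54·s^3 - 64·t^3    [combine like terms]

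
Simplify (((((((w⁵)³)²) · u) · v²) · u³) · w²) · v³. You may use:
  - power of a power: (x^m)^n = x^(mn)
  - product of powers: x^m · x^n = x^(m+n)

u⁴·v⁵·w³²

(((((((w⁵)³)²) · u) · v²) · u³) · w²) · v³
= ((((((w⁵)⁶) · u) · v²) · u³) · w²) · v³    [power of a power]
= ((((w³⁰ · u) · v²) · u³) · w²) · v³    [power of a power]
= u⁴·v⁵·w³²    [product of powers]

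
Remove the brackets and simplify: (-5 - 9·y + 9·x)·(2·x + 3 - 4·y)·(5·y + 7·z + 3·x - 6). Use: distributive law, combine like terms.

388·x·y + 119·x·z - 57·x² - 147·x - 33·y - 105·z + 90 - 251·y² - 49·y·z - 162·x·y² - 378·x·y·z - 72·x²·y + 180·y³ + 252·y²·z + 126·x²·z + 54·x³

(-5 - 9·y + 9·x)·(2·x + 3 - 4·y)·(5·y + 7·z + 3·x - 6)
= (-10·x - 15 + 20·y - 18·x·y - 27·y + 36·y² + 18·x² + 27·x - 36·x·y)·(5·y + 7·z + 3·x - 6)    [distributive law]
= (17·x - 15 - 7·y - 54·x·y + 36·y² + 18·x²)·(5·y + 7·z + 3·x - 6)    [combine like terms]
= 85·x·y + 119·x·z + 51·x² - 102·x - 75·y - 105·z - 45·x + 90 - 35·y² - 49·y·z - 21·x·y + 42·y - 270·x·y² - 378·x·y·z - 162·x²·y + 324·x·y + 180·y³ + 252·y²·z + 108·x·y² - 216·y² + 90·x²·y + 126·x²·z + 54·x³ - 108·x²    [distributive law]
= 388·x·y + 119·x·z - 57·x² - 147·x - 33·y - 105·z + 90 - 251·y² - 49·y·z - 162·x·y² - 378·x·y·z - 72·x²·y + 180·y³ + 252·y²·z + 126·x²·z + 54·x³    [combine like terms]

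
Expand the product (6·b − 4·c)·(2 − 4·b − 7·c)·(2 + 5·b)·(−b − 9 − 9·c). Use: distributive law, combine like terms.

−132·b² − 216·b + 628·b·c + 1068·b³ + 1154·b²·c + 120·b⁴ + 1210·b³·c − 488·b·c² + 1030·b²·c² + 144·c − 360·c² − 504·c³ − 1260·b·c³

(6·b − 4·c)·(2 − 4·b − 7·c)·(2 + 5·b)·(−b − 9 − 9·c)
= (12·b − 24·b² − 42·b·c − 8·c + 16·b·c + 28·c²)·(2 + 5·b)·(−b − 9 − 9·c)    [distributive law]
= (12·b − 24·b² − 26·b·c − 8·c + 28·c²)·(2 + 5·b)·(−b − 9 − 9·c)    [combine like terms]
= (24·b + 60·b² − 48·b² − 120·b³ − 52·b·c − 130·b²·c − 16·c − 40·b·c + 56·c² + 140·b·c²)·(−b − 9 − 9·c)    [distributive law]
= (24·b + 12·b² − 120·b³ − 92·b·c − 130·b²·c − 16·c + 56·c² + 140·b·c²)·(−b − 9 − 9·c)    [combine like terms]
= −24·b² − 216·b − 216·b·c − 12·b³ − 108·b² − 108·b²·c + 120·b⁴ + 1080·b³ + 1080·b³·c + 92·b²·c + 828·b·c + 828·b·c² + 130·b³·c + 1170·b²·c + 1170·b²·c² + 16·b·c + 144·c + 144·c² − 56·b·c² − 504·c² − 504·c³ − 140·b²·c² − 1260·b·c² − 1260·b·c³    [distributive law]
= −132·b² − 216·b + 628·b·c + 1068·b³ + 1154·b²·c + 120·b⁴ + 1210·b³·c − 488·b·c² + 1030·b²·c² + 144·c − 360·c² − 504·c³ − 1260·b·c³    [combine like terms]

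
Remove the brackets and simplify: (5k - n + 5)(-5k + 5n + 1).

(5k - n + 5)(-5k + 5n + 1)
= -25k^2 + 25kn + 5k + 5kn - 5n^2 - n - 25k + 25n + 5    [distributive law]
= -25k^2 + 30kn - 20k - 5n^2 + 24n + 5    [combine like terms]

-25k^2 + 30kn - 20k - 5n^2 + 24n + 5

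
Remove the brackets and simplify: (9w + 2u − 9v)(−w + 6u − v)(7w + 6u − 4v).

(9w + 2u − 9v)(−w + 6u − v)(7w + 6u − 4v)
= (−9w^2 + 54uw − 9vw − 2uw + 12u^2 − 2uv + 9vw − 54uv + 9v^2)(7w + 6u − 4v)    [distributive law]
= (−9w^2 + 52uw + 12u^2 − 56uv + 9v^2)(7w + 6u − 4v)    [combine like terms]
= −63w^3 − 54uw^2 + 36vw^2 + 364uw^2 + 312u^2w − 208uvw + 84u^2w + 72u^3 − 48u^2v − 392uvw − 336u^2v + 224uv^2 + 63v^2w + 54uv^2 − 36v^3    [distributive law]
= −63w^3 + 310uw^2 + 36vw^2 + 396u^2w − 600uvw + 72u^3 − 384u^2v + 278uv^2 + 63v^2w − 36v^3    [combine like terms]

−63w^3 + 310uw^2 + 36vw^2 + 396u^2w − 600uvw + 72u^3 − 384u^2v + 278uv^2 + 63v^2w − 36v^3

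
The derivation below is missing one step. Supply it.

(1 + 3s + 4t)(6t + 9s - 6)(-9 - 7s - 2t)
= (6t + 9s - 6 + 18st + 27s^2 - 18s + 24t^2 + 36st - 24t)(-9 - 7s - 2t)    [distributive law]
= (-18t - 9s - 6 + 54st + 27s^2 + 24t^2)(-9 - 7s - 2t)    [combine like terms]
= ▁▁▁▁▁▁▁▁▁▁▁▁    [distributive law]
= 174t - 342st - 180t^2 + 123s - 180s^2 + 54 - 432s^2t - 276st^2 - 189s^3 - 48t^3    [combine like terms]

After distributive law, the bracketed line is:

162t + 126st + 36t^2 + 81s + 63s^2 + 18st + 54 + 42s + 12t - 486st - 378s^2t - 108st^2 - 243s^2 - 189s^3 - 54s^2t - 216t^2 - 168st^2 - 48t^3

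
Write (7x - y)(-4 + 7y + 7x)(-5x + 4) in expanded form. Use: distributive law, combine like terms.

336x² - 112x - 210x²y + 148xy - 245x³ + 16y + 35xy² - 28y²

(7x - y)(-4 + 7y + 7x)(-5x + 4)
= (-28x + 49xy + 49x² + 4y - 7y² - 7xy)(-5x + 4)    [distributive law]
= (-28x + 42xy + 49x² + 4y - 7y²)(-5x + 4)    [combine like terms]
= 140x² - 112x - 210x²y + 168xy - 245x³ + 196x² - 20xy + 16y + 35xy² - 28y²    [distributive law]
= 336x² - 112x - 210x²y + 148xy - 245x³ + 16y + 35xy² - 28y²    [combine like terms]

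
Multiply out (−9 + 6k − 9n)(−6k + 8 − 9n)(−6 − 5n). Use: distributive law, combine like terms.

−612k − 510kn + 432 + 306n − 531n² + 216k² + 180k²n − 405n³

(−9 + 6k − 9n)(−6k + 8 − 9n)(−6 − 5n)
= (54k − 72 + 81n − 36k² + 48k − 54kn + 54kn − 72n + 81n²)(−6 − 5n)    [distributive law]
= (102k − 72 + 9n − 36k² + 81n²)(−6 − 5n)    [combine like terms]
= −612k − 510kn + 432 + 360n − 54n − 45n² + 216k² + 180k²n − 486n² − 405n³    [distributive law]
= −612k − 510kn + 432 + 306n − 531n² + 216k² + 180k²n − 405n³    [combine like terms]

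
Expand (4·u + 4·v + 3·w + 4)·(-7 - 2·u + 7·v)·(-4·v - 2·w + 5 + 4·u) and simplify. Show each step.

(4·u + 4·v + 3·w + 4)·(-7 - 2·u + 7·v)·(-4·v - 2·w + 5 + 4·u)
= (-28·u - 8·u^2 + 28·u·v - 28·v - 8·u·v + 28·v^2 - 21·w - 6·u·w + 21·v·w - 28 - 8·u + 28·v)·(-4·v - 2·w + 5 + 4·u)    [distributive law]
= (-36·u - 8·u^2 + 20·u·v + 28·v^2 - 21·w - 6·u·w + 21·v·w - 28)·(-4·v - 2·w + 5 + 4·u)    [combine like terms]
= 144·u·v + 72·u·w - 180·u - 144·u^2 + 32·u^2·v + 16·u^2·w - 40·u^2 - 32·u^3 - 80·u·v^2 - 40·u·v·w + 100·u·v + 80·u^2·v - 112·v^3 - 56·v^2·w + 140·v^2 + 112·u·v^2 + 84·v·w + 42·w^2 - 105·w - 84·u·w + 24·u·v·w + 12·u·w^2 - 30·u·w - 24·u^2·w - 84·v^2·w - 42·v·w^2 + 105·v·w + 84·u·v·w + 112·v + 56·w - 140 - 112·u    [distributive law]
= 244·u·v - 42·u·w - 292·u - 184·u^2 + 112·u^2·v - 8·u^2·w - 32·u^3 + 32·u·v^2 + 68·u·v·w - 112·v^3 - 140·v^2·w + 140·v^2 + 189·v·w + 42·w^2 - 49·w + 12·u·w^2 - 42·v·w^2 + 112·v - 140    [combine like terms]

244·u·v - 42·u·w - 292·u - 184·u^2 + 112·u^2·v - 8·u^2·w - 32·u^3 + 32·u·v^2 + 68·u·v·w - 112·v^3 - 140·v^2·w + 140·v^2 + 189·v·w + 42·w^2 - 49·w + 12·u·w^2 - 42·v·w^2 + 112·v - 140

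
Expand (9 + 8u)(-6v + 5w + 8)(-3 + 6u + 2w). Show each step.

162v - 180uv - 108vw + 9w + 278uw + 90w² - 216 + 240u - 288u²v - 96uvw + 240u²w + 80uw² + 384u²

(9 + 8u)(-6v + 5w + 8)(-3 + 6u + 2w)
= (-54v + 45w + 72 - 48uv + 40uw + 64u)(-3 + 6u + 2w)    [distributive law]
= 162v - 324uv - 108vw - 135w + 270uw + 90w² - 216 + 432u + 144w + 144uv - 288u²v - 96uvw - 120uw + 240u²w + 80uw² - 192u + 384u² + 128uw    [distributive law]
= 162v - 180uv - 108vw + 9w + 278uw + 90w² - 216 + 240u - 288u²v - 96uvw + 240u²w + 80uw² + 384u²    [combine like terms]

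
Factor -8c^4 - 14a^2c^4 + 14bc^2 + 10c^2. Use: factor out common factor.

2c^2(-4c^2 - 7a^2c^2 + 7b + 5)

-8c^4 - 14a^2c^4 + 14bc^2 + 10c^2
= 2(-4c^4 - 7a^2c^4 + 7bc^2 + 5c^2)    [factor out 2]
= 2c^2(-4c^2 - 7a^2c^2 + 7b + 5)    [factor out c^2]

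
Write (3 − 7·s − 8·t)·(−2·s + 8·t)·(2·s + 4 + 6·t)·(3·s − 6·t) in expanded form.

132·s^3 − 708·s^2·t − 72·s^2 + 432·s·t + 552·s·t^2 − 576·t^2 + 672·t^3 + 84·s^4 − 156·s^3·t − 1128·s^2·t^2 + 1056·s·t^3 + 2304·t^4

(3 − 7·s − 8·t)·(−2·s + 8·t)·(2·s + 4 + 6·t)·(3·s − 6·t)
= (−6·s + 24·t + 14·s^2 − 56·s·t + 16·s·t − 64·t^2)·(2·s + 4 + 6·t)·(3·s − 6·t)    [distributive law]
= (−6·s + 24·t + 14·s^2 − 40·s·t − 64·t^2)·(2·s + 4 + 6·t)·(3·s − 6·t)    [combine like terms]
= (−12·s^2 − 24·s − 36·s·t + 48·s·t + 96·t + 144·t^2 + 28·s^3 + 56·s^2 + 84·s^2·t − 80·s^2·t − 160·s·t − 240·s·t^2 − 128·s·t^2 − 256·t^2 − 384·t^3)·(3·s − 6·t)    [distributive law]
= (44·s^2 − 24·s − 148·s·t + 96·t − 112·t^2 + 28·s^3 + 4·s^2·t − 368·s·t^2 − 384·t^3)·(3·s − 6·t)    [combine like terms]
= 132·s^3 − 264·s^2·t − 72·s^2 + 144·s·t − 444·s^2·t + 888·s·t^2 + 288·s·t − 576·t^2 − 336·s·t^2 + 672·t^3 + 84·s^4 − 168·s^3·t + 12·s^3·t − 24·s^2·t^2 − 1104·s^2·t^2 + 2208·s·t^3 − 1152·s·t^3 + 2304·t^4    [distributive law]
= 132·s^3 − 708·s^2·t − 72·s^2 + 432·s·t + 552·s·t^2 − 576·t^2 + 672·t^3 + 84·s^4 − 156·s^3·t − 1128·s^2·t^2 + 1056·s·t^3 + 2304·t^4    [combine like terms]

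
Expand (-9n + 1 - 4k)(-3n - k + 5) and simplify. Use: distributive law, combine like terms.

(-9n + 1 - 4k)(-3n - k + 5)
= 27n^2 + 9kn - 45n - 3n - k + 5 + 12kn + 4k^2 - 20k    [distributive law]
= 27n^2 + 21kn - 48n - 21k + 5 + 4k^2    [combine like terms]

27n^2 + 21kn - 48n - 21k + 5 + 4k^2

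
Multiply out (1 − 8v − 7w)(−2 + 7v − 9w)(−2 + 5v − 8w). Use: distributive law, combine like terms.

4 − 56v + 6w + 227v^2 − 205vw − 166w^2 − 280v^3 + 563v^2w + 131vw^2 − 504w^3

(1 − 8v − 7w)(−2 + 7v − 9w)(−2 + 5v − 8w)
= (−2 + 7v − 9w + 16v − 56v^2 + 72vw + 14w − 49vw + 63w^2)(−2 + 5v − 8w)    [distributive law]
= (−2 + 23v + 5w − 56v^2 + 23vw + 63w^2)(−2 + 5v − 8w)    [combine like terms]
= 4 − 10v + 16w − 46v + 115v^2 − 184vw − 10w + 25vw − 40w^2 + 112v^2 − 280v^3 + 448v^2w − 46vw + 115v^2w − 184vw^2 − 126w^2 + 315vw^2 − 504w^3    [distributive law]
= 4 − 56v + 6w + 227v^2 − 205vw − 166w^2 − 280v^3 + 563v^2w + 131vw^2 − 504w^3    [combine like terms]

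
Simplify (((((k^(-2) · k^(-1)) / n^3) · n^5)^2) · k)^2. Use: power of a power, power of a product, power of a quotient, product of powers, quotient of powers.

(((((k^(-2) · k^(-1)) / n^3) · n^5)^2) · k)^2
= (((((k^(-2) · k^(-1)) / n^3) · n^5)^2)^2) · (k^2)    [power of a product]
= ((((k^(-2) · k^(-1)) / n^3) · n^5)^4) · (k^2)    [power of a power]
= ((((k^(-2) · k^(-1)) / n^3)^4) · ((n^5)^4)) · (k^2)    [power of a product]
= ((((k^(-2) · k^(-1))^4) / ((n^3)^4)) · ((n^5)^4)) · (k^2)    [power of a quotient]
= (((((k^(-2))^4) · ((k^(-1))^4)) / ((n^3)^4)) · ((n^5)^4)) · (k^2)    [power of a product]
= (((k^(-8) · ((k^(-1))^4)) / ((n^3)^4)) · ((n^5)^4)) · (k^2)    [power of a power]
= (((k^(-8) · k^(-4)) / ((n^3)^4)) · ((n^5)^4)) · (k^2)    [power of a power]
= ((k^(-12) / ((n^3)^4)) · ((n^5)^4)) · (k^2)    [product of powers]
= ((k^(-12) / n^12) · ((n^5)^4)) · (k^2)    [power of a power]
= ((k^(-12) / n^12) · n^20) · (k^2)    [power of a power]
= k^(-10)n^8    [quotient of powers; product of powers]

k^(-10)n^8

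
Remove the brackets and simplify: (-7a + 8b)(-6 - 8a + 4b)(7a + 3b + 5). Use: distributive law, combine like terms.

574a^2 - 670ab + 210a + 392a^3 - 476a^2b - 52ab^2 + 16b^2 - 240b + 96b^3

(-7a + 8b)(-6 - 8a + 4b)(7a + 3b + 5)
= (42a + 56a^2 - 28ab - 48b - 64ab + 32b^2)(7a + 3b + 5)    [distributive law]
= (42a + 56a^2 - 92ab - 48b + 32b^2)(7a + 3b + 5)    [combine like terms]
= 294a^2 + 126ab + 210a + 392a^3 + 168a^2b + 280a^2 - 644a^2b - 276ab^2 - 460ab - 336ab - 144b^2 - 240b + 224ab^2 + 96b^3 + 160b^2    [distributive law]
= 574a^2 - 670ab + 210a + 392a^3 - 476a^2b - 52ab^2 + 16b^2 - 240b + 96b^3    [combine like terms]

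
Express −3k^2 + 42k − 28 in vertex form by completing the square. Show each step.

−3(k − 7)^2 + 119

−3k^2 + 42k − 28
= −3(k^2 − 14k) − 28    [factor out -3 from the k-terms]
= −3(k^2 − 14k + 49 − 49) − 28    [add and subtract 49 inside the bracket]
= −3(k − 7)^2 + 147 − 28    [perfect-square identity]
= −3(k − 7)^2 + 119    [combine constants]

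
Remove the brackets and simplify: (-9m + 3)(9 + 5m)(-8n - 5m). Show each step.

528mn + 330m² + 360m²n + 225m³ - 216n - 135m

(-9m + 3)(9 + 5m)(-8n - 5m)
= (-81m - 45m² + 27 + 15m)(-8n - 5m)    [distributive law]
= (-66m - 45m² + 27)(-8n - 5m)    [combine like terms]
= 528mn + 330m² + 360m²n + 225m³ - 216n - 135m    [distributive law]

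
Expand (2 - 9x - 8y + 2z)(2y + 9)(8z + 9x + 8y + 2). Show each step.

(2 - 9x - 8y + 2z)(2y + 9)(8z + 9x + 8y + 2)
= (4y + 18 - 18xy - 81x - 16y^2 - 72y + 4yz + 18z)(8z + 9x + 8y + 2)    [distributive law]
= (-68y + 18 - 18xy - 81x - 16y^2 + 4yz + 18z)(8z + 9x + 8y + 2)    [combine like terms]
= -544yz - 612xy - 544y^2 - 136y + 144z + 162x + 144y + 36 - 144xyz - 162x^2y - 144xy^2 - 36xy - 648xz - 729x^2 - 648xy - 162x - 128y^2z - 144xy^2 - 128y^3 - 32y^2 + 32yz^2 + 36xyz + 32y^2z + 8yz + 144z^2 + 162xz + 144yz + 36z    [distributive law]
= -392yz - 1296xy - 576y^2 + 8y + 180z + 36 - 108xyz - 162x^2y - 288xy^2 - 486xz - 729x^2 - 96y^2z - 128y^3 + 32yz^2 + 144z^2    [combine like terms]

-392yz - 1296xy - 576y^2 + 8y + 180z + 36 - 108xyz - 162x^2y - 288xy^2 - 486xz - 729x^2 - 96y^2z - 128y^3 + 32yz^2 + 144z^2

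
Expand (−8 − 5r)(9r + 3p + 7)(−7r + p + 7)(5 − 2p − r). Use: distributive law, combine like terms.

(−8 − 5r)(9r + 3p + 7)(−7r + p + 7)(5 − 2p − r)
= (−72r − 24p − 56 − 45r^2 − 15pr − 35r)(−7r + p + 7)(5 − 2p − r)    [distributive law]
= (−107r − 24p − 56 − 45r^2 − 15pr)(−7r + p + 7)(5 − 2p − r)    [combine like terms]
= (749r^2 − 107pr − 749r + 168pr − 24p^2 − 168p + 392r − 56p − 392 + 315r^3 − 45pr^2 − 315r^2 + 105pr^2 − 15p^2r − 105pr)(5 − 2p − r)    [distributive law]
= (434r^2 − 44pr − 357r − 24p^2 − 224p − 392 + 315r^3 + 60pr^2 − 15p^2r)(5 − 2p − r)    [combine like terms]
= 2170r^2 − 868pr^2 − 434r^3 − 220pr + 88p^2r + 44pr^2 − 1785r + 714pr + 357r^2 − 120p^2 + 48p^3 + 24p^2r − 1120p + 448p^2 + 224pr − 1960 + 784p + 392r + 1575r^3 − 630pr^3 − 315r^4 + 300pr^2 − 120p^2r^2 − 60pr^3 − 75p^2r + 30p^3r + 15p^2r^2    [distributive law]
= 2527r^2 − 524pr^2 + 1141r^3 + 718pr + 37p^2r − 1393r + 328p^2 + 48p^3 − 336p − 1960 − 690pr^3 − 315r^4 − 105p^2r^2 + 30p^3r    [combine like terms]

2527r^2 − 524pr^2 + 1141r^3 + 718pr + 37p^2r − 1393r + 328p^2 + 48p^3 − 336p − 1960 − 690pr^3 − 315r^4 − 105p^2r^2 + 30p^3r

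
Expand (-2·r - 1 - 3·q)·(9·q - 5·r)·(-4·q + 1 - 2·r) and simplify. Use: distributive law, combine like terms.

66·q^2·r - 5·q·r - 34·q·r^2 - 20·r^3 + 9·q^2 - 9·q + 5·r + 108·q^3

(-2·r - 1 - 3·q)·(9·q - 5·r)·(-4·q + 1 - 2·r)
= (-18·q·r + 10·r^2 - 9·q + 5·r - 27·q^2 + 15·q·r)·(-4·q + 1 - 2·r)    [distributive law]
= (-3·q·r + 10·r^2 - 9·q + 5·r - 27·q^2)·(-4·q + 1 - 2·r)    [combine like terms]
= 12·q^2·r - 3·q·r + 6·q·r^2 - 40·q·r^2 + 10·r^2 - 20·r^3 + 36·q^2 - 9·q + 18·q·r - 20·q·r + 5·r - 10·r^2 + 108·q^3 - 27·q^2 + 54·q^2·r    [distributive law]
= 66·q^2·r - 5·q·r - 34·q·r^2 - 20·r^3 + 9·q^2 - 9·q + 5·r + 108·q^3    [combine like terms]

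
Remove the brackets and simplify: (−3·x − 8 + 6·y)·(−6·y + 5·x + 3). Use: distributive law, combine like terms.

48·x·y − 15·x² − 49·x + 66·y − 24 − 36·y²

(−3·x − 8 + 6·y)·(−6·y + 5·x + 3)
= 18·x·y − 15·x² − 9·x + 48·y − 40·x − 24 − 36·y² + 30·x·y + 18·y    [distributive law]
= 48·x·y − 15·x² − 49·x + 66·y − 24 − 36·y²    [combine like terms]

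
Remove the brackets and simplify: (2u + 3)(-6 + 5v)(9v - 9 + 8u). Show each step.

(2u + 3)(-6 + 5v)(9v - 9 + 8u)
= (-12u + 10uv - 18 + 15v)(9v - 9 + 8u)    [distributive law]
= -108uv + 108u - 96u^2 + 90uv^2 - 90uv + 80u^2v - 162v + 162 - 144u + 135v^2 - 135v + 120uv    [distributive law]
= -78uv - 36u - 96u^2 + 90uv^2 + 80u^2v - 297v + 162 + 135v^2    [combine like terms]

-78uv - 36u - 96u^2 + 90uv^2 + 80u^2v - 297v + 162 + 135v^2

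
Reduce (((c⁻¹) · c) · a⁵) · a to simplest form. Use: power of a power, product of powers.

a⁶

(((c⁻¹) · c) · a⁵) · a
= (c⁰ · a⁵) · a    [product of powers]
= a⁶    [product of powers]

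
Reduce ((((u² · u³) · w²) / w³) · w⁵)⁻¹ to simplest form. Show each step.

((((u² · u³) · w²) / w³) · w⁵)⁻¹
= ((((u² · u³) · w²) / w³)⁻¹) · ((w⁵)⁻¹)    [power of a product]
= ((((u² · u³) · w²)⁻¹) / ((w³)⁻¹)) · ((w⁵)⁻¹)    [power of a quotient]
= ((((u² · u³)⁻¹) · ((w²)⁻¹)) / ((w³)⁻¹)) · ((w⁵)⁻¹)    [power of a product]
= (((((u²)⁻¹) · ((u³)⁻¹)) · ((w²)⁻¹)) / ((w³)⁻¹)) · ((w⁵)⁻¹)    [power of a product]
= (((u⁻² · ((u³)⁻¹)) · ((w²)⁻¹)) / ((w³)⁻¹)) · ((w⁵)⁻¹)    [power of a power]
= (((u⁻² · u⁻³) · ((w²)⁻¹)) / ((w³)⁻¹)) · ((w⁵)⁻¹)    [power of a power]
= ((u⁻⁵ · ((w²)⁻¹)) / ((w³)⁻¹)) · ((w⁵)⁻¹)    [product of powers]
= ((u⁻⁵ · w⁻²) / ((w³)⁻¹)) · ((w⁵)⁻¹)    [power of a power]
= ((u⁻⁵ · w⁻²) / w⁻³) · ((w⁵)⁻¹)    [power of a power]
= ((u⁻⁵ · w⁻²) / w⁻³) · w⁻⁵    [power of a power]
= u⁻⁵w⁻⁴    [quotient of powers; product of powers]

u⁻⁵w⁻⁴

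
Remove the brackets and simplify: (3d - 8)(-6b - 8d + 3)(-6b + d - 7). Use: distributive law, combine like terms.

(3d - 8)(-6b - 8d + 3)(-6b + d - 7)
= (-18bd - 24d² + 9d + 48b + 64d - 24)(-6b + d - 7)    [distributive law]
= (-18bd - 24d² + 73d + 48b - 24)(-6b + d - 7)    [combine like terms]
= 108b²d - 18bd² + 126bd + 144bd² - 24d³ + 168d² - 438bd + 73d² - 511d - 288b² + 48bd - 336b + 144b - 24d + 168    [distributive law]
= 108b²d + 126bd² - 264bd - 24d³ + 241d² - 535d - 288b² - 192b + 168    [combine like terms]

108b²d + 126bd² - 264bd - 24d³ + 241d² - 535d - 288b² - 192b + 168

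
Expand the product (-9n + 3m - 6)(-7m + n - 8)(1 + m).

132mn + 66m²n - 9n² - 9mn² + 66n - 3m² - 21m³ + 66m + 48

(-9n + 3m - 6)(-7m + n - 8)(1 + m)
= (63mn - 9n² + 72n - 21m² + 3mn - 24m + 42m - 6n + 48)(1 + m)    [distributive law]
= (66mn - 9n² + 66n - 21m² + 18m + 48)(1 + m)    [combine like terms]
= 66mn + 66m²n - 9n² - 9mn² + 66n + 66mn - 21m² - 21m³ + 18m + 18m² + 48 + 48m    [distributive law]
= 132mn + 66m²n - 9n² - 9mn² + 66n - 3m² - 21m³ + 66m + 48    [combine like terms]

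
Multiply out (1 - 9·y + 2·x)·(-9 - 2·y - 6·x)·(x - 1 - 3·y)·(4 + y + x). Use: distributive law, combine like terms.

69·x + 367·x·y - 33·x^2 + 36 - 199·y - 1072·y^2 - 682·x·y^2 + 433·x^2·y - 471·y^3 - 60·x^3 - 186·x·y^3 - 46·x^2·y^2 - 54·y^4 + 74·x^3·y - 12·x^4

(1 - 9·y + 2·x)·(-9 - 2·y - 6·x)·(x - 1 - 3·y)·(4 + y + x)
= (-9 - 2·y - 6·x + 81·y + 18·y^2 + 54·x·y - 18·x - 4·x·y - 12·x^2)·(x - 1 - 3·y)·(4 + y + x)    [distributive law]
= (-9 + 79·y - 24·x + 18·y^2 + 50·x·y - 12·x^2)·(x - 1 - 3·y)·(4 + y + x)    [combine like terms]
= (-9·x + 9 + 27·y + 79·x·y - 79·y - 237·y^2 - 24·x^2 + 24·x + 72·x·y + 18·x·y^2 - 18·y^2 - 54·y^3 + 50·x^2·y - 50·x·y - 150·x·y^2 - 12·x^3 + 12·x^2 + 36·x^2·y)·(4 + y + x)    [distributive law]
= (15·x + 9 - 52·y + 101·x·y - 255·y^2 - 12·x^2 - 132·x·y^2 - 54·y^3 + 86·x^2·y - 12·x^3)·(4 + y + x)    [combine like terms]
= 60·x + 15·x·y + 15·x^2 + 36 + 9·y + 9·x - 208·y - 52·y^2 - 52·x·y + 404·x·y + 101·x·y^2 + 101·x^2·y - 1020·y^2 - 255·y^3 - 255·x·y^2 - 48·x^2 - 12·x^2·y - 12·x^3 - 528·x·y^2 - 132·x·y^3 - 132·x^2·y^2 - 216·y^3 - 54·y^4 - 54·x·y^3 + 344·x^2·y + 86·x^2·y^2 + 86·x^3·y - 48·x^3 - 12·x^3·y - 12·x^4    [distributive law]
= 69·x + 367·x·y - 33·x^2 + 36 - 199·y - 1072·y^2 - 682·x·y^2 + 433·x^2·y - 471·y^3 - 60·x^3 - 186·x·y^3 - 46·x^2·y^2 - 54·y^4 + 74·x^3·y - 12·x^4    [combine like terms]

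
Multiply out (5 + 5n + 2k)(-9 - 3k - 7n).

(5 + 5n + 2k)(-9 - 3k - 7n)
= -45 - 15k - 35n - 45n - 15kn - 35n^2 - 18k - 6k^2 - 14kn    [distributive law]
= -45 - 33k - 80n - 29kn - 35n^2 - 6k^2    [combine like terms]

-45 - 33k - 80n - 29kn - 35n^2 - 6k^2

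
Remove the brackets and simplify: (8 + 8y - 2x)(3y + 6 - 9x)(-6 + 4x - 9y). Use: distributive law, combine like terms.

(8 + 8y - 2x)(3y + 6 - 9x)(-6 + 4x - 9y)
= (24y + 48 - 72x + 24y² + 48y - 72xy - 6xy - 12x + 18x²)(-6 + 4x - 9y)    [distributive law]
= (72y + 48 - 84x + 24y² - 78xy + 18x²)(-6 + 4x - 9y)    [combine like terms]
= -432y + 288xy - 648y² - 288 + 192x - 432y + 504x - 336x² + 756xy - 144y² + 96xy² - 216y³ + 468xy - 312x²y + 702xy² - 108x² + 72x³ - 162x²y    [distributive law]
= -864y + 1512xy - 792y² - 288 + 696x - 444x² + 798xy² - 216y³ - 474x²y + 72x³    [combine like terms]

-864y + 1512xy - 792y² - 288 + 696x - 444x² + 798xy² - 216y³ - 474x²y + 72x³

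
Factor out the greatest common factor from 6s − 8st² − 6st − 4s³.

2s(3 − 4t² − 3t − 2s²)

6s − 8st² − 6st − 4s³
= 2(3s − 4st² − 3st − 2s³)    [factor out 2]
= 2s(3 − 4t² − 3t − 2s²)    [factor out s]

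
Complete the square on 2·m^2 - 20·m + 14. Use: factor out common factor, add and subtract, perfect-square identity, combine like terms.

2(m - 5)^2 - 36

2·m^2 - 20·m + 14
= 2(m^2 - 10·m) + 14    [factor out 2 from the m-terms]
= 2(m^2 - 10·m + 25 - 25) + 14    [add and subtract 25 inside the bracket]
= 2(m - 5)^2 - 50 + 14    [perfect-square identity]
= 2(m - 5)^2 - 36    [combine constants]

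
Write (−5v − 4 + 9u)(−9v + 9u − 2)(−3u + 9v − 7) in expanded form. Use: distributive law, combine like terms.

(−5v − 4 + 9u)(−9v + 9u − 2)(−3u + 9v − 7)
= (45v² − 45uv + 10v + 36v − 36u + 8 − 81uv + 81u² − 18u)(−3u + 9v − 7)    [distributive law]
= (45v² − 126uv + 46v − 54u + 8 + 81u²)(−3u + 9v − 7)    [combine like terms]
= −135uv² + 405v³ − 315v² + 378u²v − 1134uv² + 882uv − 138uv + 414v² − 322v + 162u² − 486uv + 378u − 24u + 72v − 56 − 243u³ + 729u²v − 567u²    [distributive law]
= −1269uv² + 405v³ + 99v² + 1107u²v + 258uv − 250v − 405u² + 354u − 56 − 243u³    [combine like terms]

−1269uv² + 405v³ + 99v² + 1107u²v + 258uv − 250v − 405u² + 354u − 56 − 243u³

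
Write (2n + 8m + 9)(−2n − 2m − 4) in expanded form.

(2n + 8m + 9)(−2n − 2m − 4)
= −4n² − 4mn − 8n − 16mn − 16m² − 32m − 18n − 18m − 36    [distributive law]
= −4n² − 20mn − 26n − 16m² − 50m − 36    [combine like terms]

−4n² − 20mn − 26n − 16m² − 50m − 36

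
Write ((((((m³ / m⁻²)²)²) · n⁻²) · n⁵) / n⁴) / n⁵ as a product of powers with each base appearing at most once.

((((((m³ / m⁻²)²)²) · n⁻²) · n⁵) / n⁴) / n⁵
= (((((m³ / m⁻²)⁴) · n⁻²) · n⁵) / n⁴) / n⁵    [power of a power]
= ((((((m³)⁴) / ((m⁻²)⁴)) · n⁻²) · n⁵) / n⁴) / n⁵    [power of a quotient]
= ((((m¹² / ((m⁻²)⁴)) · n⁻²) · n⁵) / n⁴) / n⁵    [power of a power]
= ((((m¹² / m⁻⁸) · n⁻²) · n⁵) / n⁴) / n⁵    [power of a power]
= (((m²⁰ · n⁻²) · n⁵) / n⁴) / n⁵    [quotient of powers]
= m²⁰·n⁻⁶    [quotient of powers; product of powers]

m²⁰·n⁻⁶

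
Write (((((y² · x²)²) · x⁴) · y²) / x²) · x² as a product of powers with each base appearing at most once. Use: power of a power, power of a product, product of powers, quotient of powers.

(((((y² · x²)²) · x⁴) · y²) / x²) · x²
= ((((((y²)²) · ((x²)²)) · x⁴) · y²) / x²) · x²    [power of a product]
= ((((y⁴ · ((x²)²)) · x⁴) · y²) / x²) · x²    [power of a power]
= ((((y⁴ · x⁴) · x⁴) · y²) / x²) · x²    [power of a power]
= x⁸y⁶    [quotient of powers; product of powers]

x⁸y⁶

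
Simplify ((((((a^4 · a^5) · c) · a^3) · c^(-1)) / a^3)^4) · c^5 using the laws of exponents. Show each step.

((((((a^4 · a^5) · c) · a^3) · c^(-1)) / a^3)^4) · c^5
= ((((((a^4 · a^5) · c) · a^3) · c^(-1))^4) / ((a^3)^4)) · c^5    [power of a quotient]
= ((((((a^4 · a^5) · c) · a^3)^4) · ((c^(-1))^4)) / ((a^3)^4)) · c^5    [power of a product]
= ((((((a^4 · a^5) · c)^4) · ((a^3)^4)) · ((c^(-1))^4)) / ((a^3)^4)) · c^5    [power of a product]
= ((((((a^4 · a^5)^4) · (c^4)) · ((a^3)^4)) · ((c^(-1))^4)) / ((a^3)^4)) · c^5    [power of a product]
= (((((((a^4)^4) · ((a^5)^4)) · (c^4)) · ((a^3)^4)) · ((c^(-1))^4)) / ((a^3)^4)) · c^5    [power of a product]
= (((((a^16 · ((a^5)^4)) · (c^4)) · ((a^3)^4)) · ((c^(-1))^4)) / ((a^3)^4)) · c^5    [power of a power]
= (((((a^16 · a^20) · (c^4)) · ((a^3)^4)) · ((c^(-1))^4)) / ((a^3)^4)) · c^5    [power of a power]
= ((((a^36 · (c^4)) · ((a^3)^4)) · ((c^(-1))^4)) / ((a^3)^4)) · c^5    [product of powers]
= ((((a^36 · c^4) · a^12) · ((c^(-1))^4)) / ((a^3)^4)) · c^5    [power of a power]
= ((((a^36 · c^4) · a^12) · c^(-4)) / ((a^3)^4)) · c^5    [power of a power]
= ((((a^36 · c^4) · a^12) · c^(-4)) / a^12) · c^5    [power of a power]
= a^36c^5    [quotient of powers; product of powers]

a^36c^5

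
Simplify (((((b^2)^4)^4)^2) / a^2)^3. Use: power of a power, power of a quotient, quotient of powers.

(((((b^2)^4)^4)^2) / a^2)^3
= (((((b^2)^4)^4)^2)^3) / ((a^2)^3)    [power of a quotient]
= ((((b^2)^4)^4)^6) / ((a^2)^3)    [power of a power]
= (((b^2)^4)^24) / ((a^2)^3)    [power of a power]
= ((b^2)^96) / ((a^2)^3)    [power of a power]
= b^192 / ((a^2)^3)    [power of a power]
= b^192 / a^6    [power of a power]
= a^(-6)b^192    [quotient of powers]

a^(-6)b^192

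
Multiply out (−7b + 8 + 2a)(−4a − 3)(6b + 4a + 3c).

(−7b + 8 + 2a)(−4a − 3)(6b + 4a + 3c)
= (28ab + 21b − 32a − 24 − 8a^2 − 6a)(6b + 4a + 3c)    [distributive law]
= (28ab + 21b − 38a − 24 − 8a^2)(6b + 4a + 3c)    [combine like terms]
= 168ab^2 + 112a^2b + 84abc + 126b^2 + 84ab + 63bc − 228ab − 152a^2 − 114ac − 144b − 96a − 72c − 48a^2b − 32a^3 − 24a^2c    [distributive law]
= 168ab^2 + 64a^2b + 84abc + 126b^2 − 144ab + 63bc − 152a^2 − 114ac − 144b − 96a − 72c − 32a^3 − 24a^2c    [combine like terms]

168ab^2 + 64a^2b + 84abc + 126b^2 − 144ab + 63bc − 152a^2 − 114ac − 144b − 96a − 72c − 32a^3 − 24a^2c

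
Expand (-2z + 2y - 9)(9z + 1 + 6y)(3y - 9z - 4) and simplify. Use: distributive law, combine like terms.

-108yz^2 + 162z^3 + 819z^2 + 195yz + 413z - 90y^2z - 204y^2 + 181y + 36y^3 + 36

(-2z + 2y - 9)(9z + 1 + 6y)(3y - 9z - 4)
= (-18z^2 - 2z - 12yz + 18yz + 2y + 12y^2 - 81z - 9 - 54y)(3y - 9z - 4)    [distributive law]
= (-18z^2 - 83z + 6yz - 52y + 12y^2 - 9)(3y - 9z - 4)    [combine like terms]
= -54yz^2 + 162z^3 + 72z^2 - 249yz + 747z^2 + 332z + 18y^2z - 54yz^2 - 24yz - 156y^2 + 468yz + 208y + 36y^3 - 108y^2z - 48y^2 - 27y + 81z + 36    [distributive law]
= -108yz^2 + 162z^3 + 819z^2 + 195yz + 413z - 90y^2z - 204y^2 + 181y + 36y^3 + 36    [combine like terms]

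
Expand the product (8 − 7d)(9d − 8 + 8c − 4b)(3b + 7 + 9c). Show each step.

(8 − 7d)(9d − 8 + 8c − 4b)(3b + 7 + 9c)
= (72d − 64 + 64c − 32b − 63d^2 + 56d − 56cd + 28bd)(3b + 7 + 9c)    [distributive law]
= (128d − 64 + 64c − 32b − 63d^2 − 56cd + 28bd)(3b + 7 + 9c)    [combine like terms]
= 384bd + 896d + 1152cd − 192b − 448 − 576c + 192bc + 448c + 576c^2 − 96b^2 − 224b − 288bc − 189bd^2 − 441d^2 − 567cd^2 − 168bcd − 392cd − 504c^2d + 84b^2d + 196bd + 252bcd    [distributive law]
= 580bd + 896d + 760cd − 416b − 448 − 128c − 96bc + 576c^2 − 96b^2 − 189bd^2 − 441d^2 − 567cd^2 + 84bcd − 504c^2d + 84b^2d    [combine like terms]

580bd + 896d + 760cd − 416b − 448 − 128c − 96bc + 576c^2 − 96b^2 − 189bd^2 − 441d^2 − 567cd^2 + 84bcd − 504c^2d + 84b^2d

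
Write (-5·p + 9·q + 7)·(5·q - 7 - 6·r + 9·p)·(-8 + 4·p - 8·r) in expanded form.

(-5·p + 9·q + 7)·(5·q - 7 - 6·r + 9·p)·(-8 + 4·p - 8·r)
= (-25·p·q + 35·p + 30·p·r - 45·p² + 45·q² - 63·q - 54·q·r + 81·p·q + 35·q - 49 - 42·r + 63·p)·(-8 + 4·p - 8·r)    [distributive law]
= (56·p·q + 98·p + 30·p·r - 45·p² + 45·q² - 28·q - 54·q·r - 49 - 42·r)·(-8 + 4·p - 8·r)    [combine like terms]
= -448·p·q + 224·p²·q - 448·p·q·r - 784·p + 392·p² - 784·p·r - 240·p·r + 120·p²·r - 240·p·r² + 360·p² - 180·p³ + 360·p²·r - 360·q² + 180·p·q² - 360·q²·r + 224·q - 112·p·q + 224·q·r + 432·q·r - 216·p·q·r + 432·q·r² + 392 - 196·p + 392·r + 336·r - 168·p·r + 336·r²    [distributive law]
= -560·p·q + 224·p²·q - 664·p·q·r - 980·p + 752·p² - 1192·p·r + 480·p²·r - 240·p·r² - 180·p³ - 360·q² + 180·p·q² - 360·q²·r + 224·q + 656·q·r + 432·q·r² + 392 + 728·r + 336·r²    [combine like terms]

-560·p·q + 224·p²·q - 664·p·q·r - 980·p + 752·p² - 1192·p·r + 480·p²·r - 240·p·r² - 180·p³ - 360·q² + 180·p·q² - 360·q²·r + 224·q + 656·q·r + 432·q·r² + 392 + 728·r + 336·r²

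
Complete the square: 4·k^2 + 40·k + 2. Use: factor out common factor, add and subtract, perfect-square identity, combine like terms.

4·k^2 + 40·k + 2
= 4(k^2 + 10·k) + 2    [factor out 4 from the k-terms]
= 4(k^2 + 10·k + 25 - 25) + 2    [add and subtract 25 inside the bracket]
= 4(k + 5)^2 - 100 + 2    [perfect-square identity]
= 4(k + 5)^2 - 98    [combine constants]

4(k + 5)^2 - 98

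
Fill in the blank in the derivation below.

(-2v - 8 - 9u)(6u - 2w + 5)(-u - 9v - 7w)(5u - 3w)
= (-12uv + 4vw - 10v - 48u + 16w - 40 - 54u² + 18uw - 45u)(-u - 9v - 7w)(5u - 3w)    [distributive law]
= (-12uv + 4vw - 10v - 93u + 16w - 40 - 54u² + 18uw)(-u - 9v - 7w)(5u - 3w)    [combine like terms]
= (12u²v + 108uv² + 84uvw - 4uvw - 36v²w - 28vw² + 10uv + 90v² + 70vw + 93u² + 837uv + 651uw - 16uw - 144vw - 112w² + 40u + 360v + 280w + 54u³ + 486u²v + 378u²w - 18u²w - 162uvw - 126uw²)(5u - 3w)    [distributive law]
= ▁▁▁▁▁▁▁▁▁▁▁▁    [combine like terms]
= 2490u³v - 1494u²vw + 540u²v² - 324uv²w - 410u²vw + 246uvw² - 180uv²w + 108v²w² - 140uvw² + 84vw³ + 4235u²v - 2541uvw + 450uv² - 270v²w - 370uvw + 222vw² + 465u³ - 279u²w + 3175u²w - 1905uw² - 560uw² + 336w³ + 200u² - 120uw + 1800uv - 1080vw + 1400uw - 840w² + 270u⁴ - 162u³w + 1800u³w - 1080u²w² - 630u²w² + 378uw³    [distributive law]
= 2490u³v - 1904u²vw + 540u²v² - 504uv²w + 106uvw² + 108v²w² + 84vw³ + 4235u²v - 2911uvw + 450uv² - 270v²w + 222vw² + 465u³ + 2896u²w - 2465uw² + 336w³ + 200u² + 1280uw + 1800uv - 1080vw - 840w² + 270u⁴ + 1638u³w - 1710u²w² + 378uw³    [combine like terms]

Applying combine like terms to the line above:

(498u²v + 108uv² - 82uvw - 36v²w - 28vw² + 847uv + 90v² - 74vw + 93u² + 635uw - 112w² + 40u + 360v + 280w + 54u³ + 360u²w - 126uw²)(5u - 3w)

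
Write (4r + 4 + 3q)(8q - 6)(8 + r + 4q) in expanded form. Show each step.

(4r + 4 + 3q)(8q - 6)(8 + r + 4q)
= (32qr - 24r + 32q - 24 + 24q^2 - 18q)(8 + r + 4q)    [distributive law]
= (32qr - 24r + 14q - 24 + 24q^2)(8 + r + 4q)    [combine like terms]
= 256qr + 32qr^2 + 128q^2r - 192r - 24r^2 - 96qr + 112q + 14qr + 56q^2 - 192 - 24r - 96q + 192q^2 + 24q^2r + 96q^3    [distributive law]
= 174qr + 32qr^2 + 152q^2r - 216r - 24r^2 + 16q + 248q^2 - 192 + 96q^3    [combine like terms]

174qr + 32qr^2 + 152q^2r - 216r - 24r^2 + 16q + 248q^2 - 192 + 96q^3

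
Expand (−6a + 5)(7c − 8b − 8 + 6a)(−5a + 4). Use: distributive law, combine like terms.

210a²c − 343ac − 240a²b + 392ab − 534a² + 512a + 180a³ + 140c − 160b − 160

(−6a + 5)(7c − 8b − 8 + 6a)(−5a + 4)
= (−42ac + 48ab + 48a − 36a² + 35c − 40b − 40 + 30a)(−5a + 4)    [distributive law]
= (−42ac + 48ab + 78a − 36a² + 35c − 40b − 40)(−5a + 4)    [combine like terms]
= 210a²c − 168ac − 240a²b + 192ab − 390a² + 312a + 180a³ − 144a² − 175ac + 140c + 200ab − 160b + 200a − 160    [distributive law]
= 210a²c − 343ac − 240a²b + 392ab − 534a² + 512a + 180a³ + 140c − 160b − 160    [combine like terms]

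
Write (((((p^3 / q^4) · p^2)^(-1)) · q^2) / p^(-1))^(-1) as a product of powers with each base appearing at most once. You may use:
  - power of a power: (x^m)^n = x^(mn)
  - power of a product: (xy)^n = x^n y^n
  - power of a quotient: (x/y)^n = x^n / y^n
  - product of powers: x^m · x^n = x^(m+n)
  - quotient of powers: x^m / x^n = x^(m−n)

(((((p^3 / q^4) · p^2)^(-1)) · q^2) / p^(-1))^(-1)
= (((((p^3 / q^4) · p^2)^(-1)) · q^2)^(-1)) / ((p^(-1))^(-1))    [power of a quotient]
= (((((p^3 / q^4) · p^2)^(-1))^(-1)) · ((q^2)^(-1))) / ((p^(-1))^(-1))    [power of a product]
= ((((p^3 / q^4) · p^2)^1) · ((q^2)^(-1))) / ((p^(-1))^(-1))    [power of a power]
= ((((p^3 / q^4)^1) · ((p^2)^1)) · ((q^2)^(-1))) / ((p^(-1))^(-1))    [power of a product]
= (((((p^3)^1) / ((q^4)^1)) · ((p^2)^1)) · ((q^2)^(-1))) / ((p^(-1))^(-1))    [power of a quotient]
= (((p^3 / ((q^4)^1)) · ((p^2)^1)) · ((q^2)^(-1))) / ((p^(-1))^(-1))    [power of a power]
= (((p^3 / q^4) · ((p^2)^1)) · ((q^2)^(-1))) / ((p^(-1))^(-1))    [power of a power]
= (((p^3 / q^4) · p^2) · ((q^2)^(-1))) / ((p^(-1))^(-1))    [power of a power]
= (((p^3 / q^4) · p^2) · q^(-2)) / ((p^(-1))^(-1))    [power of a power]
= (((p^3 / q^4) · p^2) · q^(-2)) / p    [power of a power]
= p^4·q^(-6)    [quotient of powers; product of powers]

p^4·q^(-6)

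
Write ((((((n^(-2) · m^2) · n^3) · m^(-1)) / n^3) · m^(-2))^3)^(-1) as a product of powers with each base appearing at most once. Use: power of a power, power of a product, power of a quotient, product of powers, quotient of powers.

m^3n^6

((((((n^(-2) · m^2) · n^3) · m^(-1)) / n^3) · m^(-2))^3)^(-1)
= (((((n^(-2) · m^2) · n^3) · m^(-1)) / n^3) · m^(-2))^(-3)    [power of a power]
= (((((n^(-2) · m^2) · n^3) · m^(-1)) / n^3)^(-3)) · ((m^(-2))^(-3))    [power of a product]
= (((((n^(-2) · m^2) · n^3) · m^(-1))^(-3)) / ((n^3)^(-3))) · ((m^(-2))^(-3))    [power of a quotient]
= (((((n^(-2) · m^2) · n^3)^(-3)) · ((m^(-1))^(-3))) / ((n^3)^(-3))) · ((m^(-2))^(-3))    [power of a product]
= (((((n^(-2) · m^2)^(-3)) · ((n^3)^(-3))) · ((m^(-1))^(-3))) / ((n^3)^(-3))) · ((m^(-2))^(-3))    [power of a product]
= ((((((n^(-2))^(-3)) · ((m^2)^(-3))) · ((n^3)^(-3))) · ((m^(-1))^(-3))) / ((n^3)^(-3))) · ((m^(-2))^(-3))    [power of a product]
= ((((n^6 · ((m^2)^(-3))) · ((n^3)^(-3))) · ((m^(-1))^(-3))) / ((n^3)^(-3))) · ((m^(-2))^(-3))    [power of a power]
= ((((n^6 · m^(-6)) · ((n^3)^(-3))) · ((m^(-1))^(-3))) / ((n^3)^(-3))) · ((m^(-2))^(-3))    [power of a power]
= ((((n^6 · m^(-6)) · n^(-9)) · ((m^(-1))^(-3))) / ((n^3)^(-3))) · ((m^(-2))^(-3))    [power of a power]
= ((((n^6 · m^(-6)) · n^(-9)) · m^3) / ((n^3)^(-3))) · ((m^(-2))^(-3))    [power of a power]
= ((((n^6 · m^(-6)) · n^(-9)) · m^3) / n^(-9)) · ((m^(-2))^(-3))    [power of a power]
= ((((n^6 · m^(-6)) · n^(-9)) · m^3) / n^(-9)) · m^6    [power of a power]
= m^3n^6    [quotient of powers; product of powers]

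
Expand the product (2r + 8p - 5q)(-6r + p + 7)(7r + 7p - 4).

-84r^3 - 406pr^2 + 146r^2 - 266p^2r + 674pr - 56r + 56p^3 + 360p^2 - 224p + 210qr^2 + 175pqr - 365qr - 35p^2q - 225pq + 140q

(2r + 8p - 5q)(-6r + p + 7)(7r + 7p - 4)
= (-12r^2 + 2pr + 14r - 48pr + 8p^2 + 56p + 30qr - 5pq - 35q)(7r + 7p - 4)    [distributive law]
= (-12r^2 - 46pr + 14r + 8p^2 + 56p + 30qr - 5pq - 35q)(7r + 7p - 4)    [combine like terms]
= -84r^3 - 84pr^2 + 48r^2 - 322pr^2 - 322p^2r + 184pr + 98r^2 + 98pr - 56r + 56p^2r + 56p^3 - 32p^2 + 392pr + 392p^2 - 224p + 210qr^2 + 210pqr - 120qr - 35pqr - 35p^2q + 20pq - 245qr - 245pq + 140q    [distributive law]
= -84r^3 - 406pr^2 + 146r^2 - 266p^2r + 674pr - 56r + 56p^3 + 360p^2 - 224p + 210qr^2 + 175pqr - 365qr - 35p^2q - 225pq + 140q    [combine like terms]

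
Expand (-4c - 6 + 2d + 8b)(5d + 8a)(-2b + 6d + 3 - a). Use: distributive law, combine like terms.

40bcd - 120cd^2 - 60cd - 172acd + 64abc - 96ac + 32a^2c + 180bd - 150d^2 - 90d - 210ad + 288ab - 144a + 48a^2 + 220bd^2 + 60d^3 + 86ad^2 + 312abd - 16a^2d - 80b^2d - 128ab^2 - 64a^2b

(-4c - 6 + 2d + 8b)(5d + 8a)(-2b + 6d + 3 - a)
= (-20cd - 32ac - 30d - 48a + 10d^2 + 16ad + 40bd + 64ab)(-2b + 6d + 3 - a)    [distributive law]
= 40bcd - 120cd^2 - 60cd + 20acd + 64abc - 192acd - 96ac + 32a^2c + 60bd - 180d^2 - 90d + 30ad + 96ab - 288ad - 144a + 48a^2 - 20bd^2 + 60d^3 + 30d^2 - 10ad^2 - 32abd + 96ad^2 + 48ad - 16a^2d - 80b^2d + 240bd^2 + 120bd - 40abd - 128ab^2 + 384abd + 192ab - 64a^2b    [distributive law]
= 40bcd - 120cd^2 - 60cd - 172acd + 64abc - 96ac + 32a^2c + 180bd - 150d^2 - 90d - 210ad + 288ab - 144a + 48a^2 + 220bd^2 + 60d^3 + 86ad^2 + 312abd - 16a^2d - 80b^2d - 128ab^2 - 64a^2b    [combine like terms]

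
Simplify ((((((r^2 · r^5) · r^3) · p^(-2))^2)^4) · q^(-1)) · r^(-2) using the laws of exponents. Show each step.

p^(-16)q^(-1)r^78

((((((r^2 · r^5) · r^3) · p^(-2))^2)^4) · q^(-1)) · r^(-2)
= (((((r^2 · r^5) · r^3) · p^(-2))^8) · q^(-1)) · r^(-2)    [power of a power]
= (((((r^2 · r^5) · r^3)^8) · ((p^(-2))^8)) · q^(-1)) · r^(-2)    [power of a product]
= (((((r^2 · r^5)^8) · ((r^3)^8)) · ((p^(-2))^8)) · q^(-1)) · r^(-2)    [power of a product]
= ((((((r^2)^8) · ((r^5)^8)) · ((r^3)^8)) · ((p^(-2))^8)) · q^(-1)) · r^(-2)    [power of a product]
= ((((r^16 · ((r^5)^8)) · ((r^3)^8)) · ((p^(-2))^8)) · q^(-1)) · r^(-2)    [power of a power]
= ((((r^16 · r^40) · ((r^3)^8)) · ((p^(-2))^8)) · q^(-1)) · r^(-2)    [power of a power]
= (((r^56 · ((r^3)^8)) · ((p^(-2))^8)) · q^(-1)) · r^(-2)    [product of powers]
= (((r^56 · r^24) · ((p^(-2))^8)) · q^(-1)) · r^(-2)    [power of a power]
= ((r^80 · ((p^(-2))^8)) · q^(-1)) · r^(-2)    [product of powers]
= ((r^80 · p^(-16)) · q^(-1)) · r^(-2)    [power of a power]
= p^(-16)q^(-1)r^78    [product of powers]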